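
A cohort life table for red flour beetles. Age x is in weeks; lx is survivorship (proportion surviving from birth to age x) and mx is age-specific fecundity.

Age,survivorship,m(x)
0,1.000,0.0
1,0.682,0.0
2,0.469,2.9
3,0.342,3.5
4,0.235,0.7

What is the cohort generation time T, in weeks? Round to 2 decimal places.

lx·mx: 0, 0, 1.3601, 1.197, 0.1645 → R0 = 2.7216
x·lx·mx: 0, 0, 2.7202, 3.591, 0.658 → Σ = 6.9692
T = 6.9692 / 2.7216 = 2.5607… → 2.56

2.56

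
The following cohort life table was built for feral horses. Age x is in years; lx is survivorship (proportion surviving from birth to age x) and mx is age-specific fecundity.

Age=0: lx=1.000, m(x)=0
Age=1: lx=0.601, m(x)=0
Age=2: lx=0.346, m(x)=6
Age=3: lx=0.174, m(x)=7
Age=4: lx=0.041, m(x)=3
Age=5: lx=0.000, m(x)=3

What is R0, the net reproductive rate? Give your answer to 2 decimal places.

lx·mx by age: 0, 0, 2.076, 1.218, 0.123, 0
R0 = Σ lx·mx = 3.417 → 3.42

3.42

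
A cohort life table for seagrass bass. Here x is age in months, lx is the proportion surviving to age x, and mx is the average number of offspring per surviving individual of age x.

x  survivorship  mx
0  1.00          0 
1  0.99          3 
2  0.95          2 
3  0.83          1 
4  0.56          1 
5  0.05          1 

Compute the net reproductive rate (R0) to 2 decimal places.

lx·mx by age: 0, 2.97, 1.9, 0.83, 0.56, 0.05
R0 = Σ lx·mx = 6.31 → 6.31

6.31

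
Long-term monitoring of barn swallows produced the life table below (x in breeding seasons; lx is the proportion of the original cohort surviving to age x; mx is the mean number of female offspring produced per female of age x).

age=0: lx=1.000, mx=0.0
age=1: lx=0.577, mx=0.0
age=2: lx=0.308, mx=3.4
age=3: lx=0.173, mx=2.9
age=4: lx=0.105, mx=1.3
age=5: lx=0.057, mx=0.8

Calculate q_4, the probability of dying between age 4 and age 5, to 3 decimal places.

q_4 = (l_4 − l_5) / l_4 = (0.105 − 0.057) / 0.105
     = 0.048 / 0.105 = 0.457143… → 0.457

0.457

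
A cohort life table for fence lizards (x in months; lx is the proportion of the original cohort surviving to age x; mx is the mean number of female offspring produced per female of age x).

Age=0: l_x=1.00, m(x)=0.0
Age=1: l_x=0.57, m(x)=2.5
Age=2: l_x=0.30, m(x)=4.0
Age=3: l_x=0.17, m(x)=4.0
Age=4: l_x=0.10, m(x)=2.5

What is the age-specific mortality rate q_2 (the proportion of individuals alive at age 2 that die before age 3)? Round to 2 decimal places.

q_2 = (l_2 − l_3) / l_2 = (0.3 − 0.17) / 0.3
     = 0.13 / 0.3 = 0.433333… → 0.43

0.43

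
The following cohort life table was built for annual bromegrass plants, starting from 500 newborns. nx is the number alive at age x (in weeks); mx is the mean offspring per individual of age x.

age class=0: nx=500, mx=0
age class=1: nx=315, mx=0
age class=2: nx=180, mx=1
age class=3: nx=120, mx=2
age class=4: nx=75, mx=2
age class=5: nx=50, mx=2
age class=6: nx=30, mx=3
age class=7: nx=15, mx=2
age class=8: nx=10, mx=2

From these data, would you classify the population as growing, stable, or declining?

lx = nx/n0 = nx/500: 1, 0.63, 0.36, 0.24, 0.15, 0.1, 0.06, 0.03, 0.02
R0 = Σ lx·mx = 0 + 0 + 0.36 + 0.48 + 0.3 + 0.2 + 0.18 + 0.06 + 0.04 = 1.62
R0 > 1, so the population is growing.

growing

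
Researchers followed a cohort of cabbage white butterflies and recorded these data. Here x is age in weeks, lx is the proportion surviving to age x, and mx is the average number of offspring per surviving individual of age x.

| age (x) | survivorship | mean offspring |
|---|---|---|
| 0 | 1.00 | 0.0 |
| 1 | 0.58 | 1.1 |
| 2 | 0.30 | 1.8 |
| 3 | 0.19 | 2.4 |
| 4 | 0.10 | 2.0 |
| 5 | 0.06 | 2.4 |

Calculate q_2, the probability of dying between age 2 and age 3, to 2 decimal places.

q_2 = (l_2 − l_3) / l_2 = (0.3 − 0.19) / 0.3
     = 0.11 / 0.3 = 0.366667… → 0.37

0.37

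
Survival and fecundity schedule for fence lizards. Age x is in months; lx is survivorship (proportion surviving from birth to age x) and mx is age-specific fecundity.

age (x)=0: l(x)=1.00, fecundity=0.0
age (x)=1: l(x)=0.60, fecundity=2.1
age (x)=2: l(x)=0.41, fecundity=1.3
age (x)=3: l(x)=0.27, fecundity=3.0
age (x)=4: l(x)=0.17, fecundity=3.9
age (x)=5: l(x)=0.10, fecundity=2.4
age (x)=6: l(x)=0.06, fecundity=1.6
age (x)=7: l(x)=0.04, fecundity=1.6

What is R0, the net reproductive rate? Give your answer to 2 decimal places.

lx·mx by age: 0, 1.26, 0.533, 0.81, 0.663, 0.24, 0.096, 0.064
R0 = Σ lx·mx = 3.666 → 3.67

3.67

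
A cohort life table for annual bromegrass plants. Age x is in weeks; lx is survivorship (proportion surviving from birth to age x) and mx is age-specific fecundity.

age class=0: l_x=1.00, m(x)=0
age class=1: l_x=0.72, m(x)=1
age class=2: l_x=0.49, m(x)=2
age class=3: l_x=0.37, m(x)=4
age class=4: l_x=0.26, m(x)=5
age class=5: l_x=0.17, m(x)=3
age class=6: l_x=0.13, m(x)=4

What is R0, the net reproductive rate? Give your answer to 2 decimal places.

5.51

lx·mx by age: 0, 0.72, 0.98, 1.48, 1.3, 0.51, 0.52
R0 = Σ lx·mx = 5.51 → 5.51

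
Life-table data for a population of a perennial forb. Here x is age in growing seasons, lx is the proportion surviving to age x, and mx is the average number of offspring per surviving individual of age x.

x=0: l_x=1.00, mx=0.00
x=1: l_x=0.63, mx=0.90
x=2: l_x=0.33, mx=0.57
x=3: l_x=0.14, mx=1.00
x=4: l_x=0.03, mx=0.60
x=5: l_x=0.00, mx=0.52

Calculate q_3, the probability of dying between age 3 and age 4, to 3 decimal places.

0.786

q_3 = (l_3 − l_4) / l_3 = (0.14 − 0.03) / 0.14
     = 0.11 / 0.14 = 0.785714… → 0.786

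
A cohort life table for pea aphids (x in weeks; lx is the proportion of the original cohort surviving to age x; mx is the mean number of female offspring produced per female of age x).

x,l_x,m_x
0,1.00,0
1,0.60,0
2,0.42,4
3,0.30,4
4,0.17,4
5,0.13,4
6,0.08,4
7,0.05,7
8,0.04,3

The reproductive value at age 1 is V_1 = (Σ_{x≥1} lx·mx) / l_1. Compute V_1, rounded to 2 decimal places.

lx·mx for x ≥ 1: 0, 1.68, 1.2, 0.68, 0.52, 0.32, 0.35, 0.12 → sum = 4.87
V_1 = 4.87 / l_1 = 4.87 / 0.6 = 8.116667… → 8.12

8.12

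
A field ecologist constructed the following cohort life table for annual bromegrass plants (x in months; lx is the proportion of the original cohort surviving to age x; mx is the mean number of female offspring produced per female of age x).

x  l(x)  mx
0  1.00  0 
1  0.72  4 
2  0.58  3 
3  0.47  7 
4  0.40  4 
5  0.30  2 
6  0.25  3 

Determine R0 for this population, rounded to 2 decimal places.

lx·mx by age: 0, 2.88, 1.74, 3.29, 1.6, 0.6, 0.75
R0 = Σ lx·mx = 10.86 → 10.86

10.86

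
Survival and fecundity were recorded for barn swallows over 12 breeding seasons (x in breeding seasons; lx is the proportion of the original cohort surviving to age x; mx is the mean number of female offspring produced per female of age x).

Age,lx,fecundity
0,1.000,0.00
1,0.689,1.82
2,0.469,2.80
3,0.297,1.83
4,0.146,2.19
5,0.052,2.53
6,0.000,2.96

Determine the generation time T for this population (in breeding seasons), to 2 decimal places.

2.09

lx·mx: 0, 1.25398, 1.3132, 0.54351, 0.31974, 0.13156, 0 → R0 = 3.56199
x·lx·mx: 0, 1.25398, 2.6264, 1.63053, 1.27896, 0.6578, 0 → Σ = 7.44767
T = 7.44767 / 3.56199 = 2.090873… → 2.09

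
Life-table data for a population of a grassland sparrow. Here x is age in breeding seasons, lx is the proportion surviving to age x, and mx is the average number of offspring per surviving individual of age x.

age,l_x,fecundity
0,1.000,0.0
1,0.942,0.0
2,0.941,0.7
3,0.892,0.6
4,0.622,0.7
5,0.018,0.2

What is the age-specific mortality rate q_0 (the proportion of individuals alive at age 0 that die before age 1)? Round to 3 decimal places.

q_0 = (l_0 − l_1) / l_0 = (1 − 0.942) / 1
     = 0.058 / 1 = 0.058 → 0.058

0.058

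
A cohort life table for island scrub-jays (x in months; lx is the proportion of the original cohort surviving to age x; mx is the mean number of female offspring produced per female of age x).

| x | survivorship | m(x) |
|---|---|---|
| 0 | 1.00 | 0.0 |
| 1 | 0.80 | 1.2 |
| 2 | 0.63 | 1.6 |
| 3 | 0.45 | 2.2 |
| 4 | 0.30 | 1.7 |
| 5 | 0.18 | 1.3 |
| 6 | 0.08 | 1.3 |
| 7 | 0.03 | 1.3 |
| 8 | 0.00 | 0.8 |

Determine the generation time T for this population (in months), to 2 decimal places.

2.61

lx·mx: 0, 0.96, 1.008, 0.99, 0.51, 0.234, 0.104, 0.039, 0 → R0 = 3.845
x·lx·mx: 0, 0.96, 2.016, 2.97, 2.04, 1.17, 0.624, 0.273, 0 → Σ = 10.053
T = 10.053 / 3.845 = 2.614564… → 2.61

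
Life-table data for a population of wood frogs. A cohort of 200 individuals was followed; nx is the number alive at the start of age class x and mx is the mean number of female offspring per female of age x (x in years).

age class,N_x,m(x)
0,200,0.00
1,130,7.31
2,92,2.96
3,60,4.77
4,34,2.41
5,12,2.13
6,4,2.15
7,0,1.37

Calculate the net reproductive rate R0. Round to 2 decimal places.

lx = nx/n0 = nx/200: 1, 0.65, 0.46, 0.3, 0.17, 0.06, 0.02, 0
lx·mx by age: 0, 4.7515, 1.3616, 1.431, 0.4097, 0.1278, 0.043, 0
R0 = Σ lx·mx = 8.1246 → 8.12

8.12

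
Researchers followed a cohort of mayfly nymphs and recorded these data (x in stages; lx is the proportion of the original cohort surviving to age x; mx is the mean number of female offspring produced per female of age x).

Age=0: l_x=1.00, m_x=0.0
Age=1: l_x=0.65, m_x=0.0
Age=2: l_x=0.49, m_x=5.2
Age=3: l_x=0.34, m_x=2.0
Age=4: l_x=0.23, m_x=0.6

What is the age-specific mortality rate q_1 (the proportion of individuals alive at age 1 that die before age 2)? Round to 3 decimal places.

q_1 = (l_1 − l_2) / l_1 = (0.65 − 0.49) / 0.65
     = 0.16 / 0.65 = 0.246154… → 0.246

0.246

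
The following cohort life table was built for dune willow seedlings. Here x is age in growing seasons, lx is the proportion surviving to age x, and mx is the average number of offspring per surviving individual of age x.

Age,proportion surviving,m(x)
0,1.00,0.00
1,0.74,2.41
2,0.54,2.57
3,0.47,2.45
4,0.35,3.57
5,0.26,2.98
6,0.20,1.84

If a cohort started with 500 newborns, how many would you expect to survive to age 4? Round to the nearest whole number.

175

Expected survivors = N0 · l_4 = 500 × 0.35 = 175 → 175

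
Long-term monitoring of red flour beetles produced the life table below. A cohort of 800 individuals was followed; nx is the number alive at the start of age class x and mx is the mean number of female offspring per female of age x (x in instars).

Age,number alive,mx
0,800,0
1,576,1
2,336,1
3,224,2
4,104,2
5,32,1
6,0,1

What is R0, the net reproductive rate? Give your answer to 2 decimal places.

2.00

lx = nx/n0 = nx/800: 1, 0.72, 0.42, 0.28, 0.13, 0.04, 0
lx·mx by age: 0, 0.72, 0.42, 0.56, 0.26, 0.04, 0
R0 = Σ lx·mx = 2 → 2.00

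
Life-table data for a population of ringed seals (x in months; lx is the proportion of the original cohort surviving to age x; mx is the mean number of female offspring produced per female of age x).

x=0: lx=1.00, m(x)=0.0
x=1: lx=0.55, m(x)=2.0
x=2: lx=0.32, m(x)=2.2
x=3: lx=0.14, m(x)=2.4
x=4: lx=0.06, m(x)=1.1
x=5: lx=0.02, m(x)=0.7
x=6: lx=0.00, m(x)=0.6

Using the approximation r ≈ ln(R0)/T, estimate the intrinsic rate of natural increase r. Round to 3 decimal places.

R0 = Σ lx·mx = 0 + 1.1 + 0.704 + 0.336 + 0.066 + 0.014 + 0 = 2.22
Σ x·lx·mx = 3.85; T = 3.85/2.22 = 1.73423…
r ≈ ln(R0)/T = ln(2.22)/1.73423… = 0.45986… → 0.460

0.460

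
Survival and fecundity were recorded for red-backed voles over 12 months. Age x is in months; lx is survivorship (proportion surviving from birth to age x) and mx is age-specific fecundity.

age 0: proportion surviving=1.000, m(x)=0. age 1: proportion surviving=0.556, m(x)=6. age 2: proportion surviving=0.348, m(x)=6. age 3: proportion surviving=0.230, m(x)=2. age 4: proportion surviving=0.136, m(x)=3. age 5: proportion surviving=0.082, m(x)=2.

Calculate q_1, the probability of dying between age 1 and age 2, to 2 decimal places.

q_1 = (l_1 − l_2) / l_1 = (0.556 − 0.348) / 0.556
     = 0.208 / 0.556 = 0.374101… → 0.37

0.37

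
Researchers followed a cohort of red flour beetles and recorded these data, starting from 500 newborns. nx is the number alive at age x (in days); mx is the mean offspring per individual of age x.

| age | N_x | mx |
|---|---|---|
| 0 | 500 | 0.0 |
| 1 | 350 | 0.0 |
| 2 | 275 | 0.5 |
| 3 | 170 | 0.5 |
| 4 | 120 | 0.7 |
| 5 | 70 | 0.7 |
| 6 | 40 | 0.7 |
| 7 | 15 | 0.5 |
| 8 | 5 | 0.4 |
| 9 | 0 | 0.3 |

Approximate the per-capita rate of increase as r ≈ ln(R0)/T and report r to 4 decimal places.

-0.0702

lx = nx/n0 = nx/500: 1, 0.7, 0.55, 0.34, 0.24, 0.14, 0.08, 0.03, 0.01, 0
R0 = Σ lx·mx = 0 + 0 + 0.275 + 0.17 + 0.168 + 0.098 + 0.056 + 0.015 + 0.004 + 0 = 0.786
Σ x·lx·mx = 2.695; T = 2.695/0.786 = 3.42875…
r ≈ ln(R0)/T = ln(0.786)/3.42875… = -0.070229… → -0.0702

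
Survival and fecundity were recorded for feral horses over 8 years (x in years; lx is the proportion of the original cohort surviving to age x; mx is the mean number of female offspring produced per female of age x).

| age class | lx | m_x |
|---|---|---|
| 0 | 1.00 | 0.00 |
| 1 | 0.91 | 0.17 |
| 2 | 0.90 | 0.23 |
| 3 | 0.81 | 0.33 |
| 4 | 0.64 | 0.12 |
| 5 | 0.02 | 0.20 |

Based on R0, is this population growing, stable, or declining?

R0 = Σ lx·mx = 0 + 0.1547 + 0.207 + 0.2673 + 0.0768 + 0.004 = 0.7098
R0 < 1, so the population is declining.

declining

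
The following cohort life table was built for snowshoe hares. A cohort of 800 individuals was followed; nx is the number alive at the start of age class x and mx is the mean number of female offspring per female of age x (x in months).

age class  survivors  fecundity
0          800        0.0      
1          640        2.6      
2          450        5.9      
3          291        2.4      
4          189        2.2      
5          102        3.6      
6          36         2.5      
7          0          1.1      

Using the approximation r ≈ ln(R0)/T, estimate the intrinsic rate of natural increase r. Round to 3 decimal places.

0.897

lx = nx/n0 = nx/800: 1, 0.8, 0.5625, 0.36375, 0.23625, 0.1275, 0.045, 0
R0 = Σ lx·mx = 0 + 2.08 + 3.31875 + 0.873… + 0.51975… + 0.459 + 0.1125 + 0 = 7.363
Σ x·lx·mx = 16.3855; T = 16.3855/7.363 = 2.22538…
r ≈ ln(R0)/T = ln(7.363)/2.22538… = 0.89713… → 0.897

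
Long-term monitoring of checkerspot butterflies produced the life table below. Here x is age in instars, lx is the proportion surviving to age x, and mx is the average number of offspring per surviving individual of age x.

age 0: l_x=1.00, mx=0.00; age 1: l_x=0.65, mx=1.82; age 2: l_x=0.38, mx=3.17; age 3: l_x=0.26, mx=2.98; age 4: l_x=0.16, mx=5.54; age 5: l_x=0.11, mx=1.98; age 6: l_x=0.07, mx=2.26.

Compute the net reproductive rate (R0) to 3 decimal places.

4.425

lx·mx by age: 0, 1.183, 1.2046, 0.7748, 0.8864, 0.2178, 0.1582
R0 = Σ lx·mx = 4.4248 → 4.425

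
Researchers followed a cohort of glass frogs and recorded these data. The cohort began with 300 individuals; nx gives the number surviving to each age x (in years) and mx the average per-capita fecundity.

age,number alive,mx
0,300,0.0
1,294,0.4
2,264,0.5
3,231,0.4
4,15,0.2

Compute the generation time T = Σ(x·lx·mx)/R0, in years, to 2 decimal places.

lx = nx/n0 = nx/300: 1, 0.98, 0.88, 0.77, 0.05
lx·mx: 0, 0.392, 0.44, 0.308, 0.01 → R0 = 1.15
x·lx·mx: 0, 0.392, 0.88, 0.924, 0.04 → Σ = 2.236
T = 2.236 / 1.15 = 1.944348… → 1.94

1.94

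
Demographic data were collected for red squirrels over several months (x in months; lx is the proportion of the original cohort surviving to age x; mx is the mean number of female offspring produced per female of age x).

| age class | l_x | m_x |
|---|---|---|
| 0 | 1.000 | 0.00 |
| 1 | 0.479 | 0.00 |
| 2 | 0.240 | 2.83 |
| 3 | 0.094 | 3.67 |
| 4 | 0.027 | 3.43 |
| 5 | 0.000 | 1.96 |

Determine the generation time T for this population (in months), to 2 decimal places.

2.47

lx·mx: 0, 0, 0.6792, 0.34498, 0.09261, 0 → R0 = 1.11679
x·lx·mx: 0, 0, 1.3584, 1.03494, 0.37044, 0 → Σ = 2.76378
T = 2.76378 / 1.11679 = 2.474754… → 2.47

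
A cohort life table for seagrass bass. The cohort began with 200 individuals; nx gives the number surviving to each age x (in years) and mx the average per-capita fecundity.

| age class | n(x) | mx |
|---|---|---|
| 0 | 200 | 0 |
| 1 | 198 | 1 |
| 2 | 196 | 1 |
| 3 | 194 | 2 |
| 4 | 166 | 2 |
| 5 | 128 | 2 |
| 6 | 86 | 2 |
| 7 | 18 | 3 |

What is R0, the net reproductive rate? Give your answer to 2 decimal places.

lx = nx/n0 = nx/200: 1, 0.99, 0.98, 0.97, 0.83, 0.64, 0.43, 0.09
lx·mx by age: 0, 0.99, 0.98, 1.94, 1.66, 1.28, 0.86, 0.27
R0 = Σ lx·mx = 7.98 → 7.98

7.98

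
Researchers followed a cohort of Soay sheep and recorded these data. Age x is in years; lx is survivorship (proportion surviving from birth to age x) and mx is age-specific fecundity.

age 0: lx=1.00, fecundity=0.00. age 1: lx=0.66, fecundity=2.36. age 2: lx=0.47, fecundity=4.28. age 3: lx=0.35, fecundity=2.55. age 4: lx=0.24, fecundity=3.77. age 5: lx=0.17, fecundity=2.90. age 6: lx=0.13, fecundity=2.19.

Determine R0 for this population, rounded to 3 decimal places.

lx·mx by age: 0, 1.5576, 2.0116, 0.8925, 0.9048, 0.493, 0.2847
R0 = Σ lx·mx = 6.1442 → 6.144

6.144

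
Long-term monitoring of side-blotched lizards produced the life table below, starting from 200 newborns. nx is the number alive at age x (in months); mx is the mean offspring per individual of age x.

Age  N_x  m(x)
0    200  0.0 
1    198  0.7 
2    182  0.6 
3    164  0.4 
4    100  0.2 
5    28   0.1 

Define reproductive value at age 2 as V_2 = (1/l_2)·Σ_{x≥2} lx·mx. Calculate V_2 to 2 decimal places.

1.09

lx = nx/n0 = nx/200: 1, 0.99, 0.91, 0.82, 0.5, 0.14
lx·mx for x ≥ 2: 0.546, 0.328, 0.1, 0.014 → sum = 0.988
V_2 = 0.988 / l_2 = 0.988 / 0.91 = 1.085714… → 1.09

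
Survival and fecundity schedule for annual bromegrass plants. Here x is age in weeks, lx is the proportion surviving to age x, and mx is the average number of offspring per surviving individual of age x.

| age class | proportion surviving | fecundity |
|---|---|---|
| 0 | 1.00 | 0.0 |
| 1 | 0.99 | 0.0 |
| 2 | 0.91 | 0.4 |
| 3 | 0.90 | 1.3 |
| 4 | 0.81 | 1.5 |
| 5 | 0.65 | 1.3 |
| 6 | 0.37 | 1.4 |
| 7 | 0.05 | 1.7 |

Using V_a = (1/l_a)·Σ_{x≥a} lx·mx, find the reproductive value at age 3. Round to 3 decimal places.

4.259

lx·mx for x ≥ 3: 1.17, 1.215, 0.845, 0.518, 0.085 → sum = 3.833
V_3 = 3.833 / l_3 = 3.833 / 0.9 = 4.258889… → 4.259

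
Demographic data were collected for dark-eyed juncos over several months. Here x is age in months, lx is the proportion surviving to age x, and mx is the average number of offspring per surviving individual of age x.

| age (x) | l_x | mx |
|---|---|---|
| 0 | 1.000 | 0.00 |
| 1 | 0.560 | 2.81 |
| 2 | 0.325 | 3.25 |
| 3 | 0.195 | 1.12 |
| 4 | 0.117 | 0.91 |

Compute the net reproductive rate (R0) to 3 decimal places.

lx·mx by age: 0, 1.5736, 1.05625, 0.2184, 0.10647
R0 = Σ lx·mx = 2.95472 → 2.955

2.955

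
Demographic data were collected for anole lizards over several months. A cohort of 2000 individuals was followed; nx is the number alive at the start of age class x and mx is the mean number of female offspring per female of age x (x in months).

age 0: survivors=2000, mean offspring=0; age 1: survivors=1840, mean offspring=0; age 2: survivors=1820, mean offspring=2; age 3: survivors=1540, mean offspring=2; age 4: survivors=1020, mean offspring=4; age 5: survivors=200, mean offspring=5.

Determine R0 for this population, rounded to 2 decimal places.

lx = nx/n0 = nx/2000: 1, 0.92, 0.91, 0.77, 0.51, 0.1
lx·mx by age: 0, 0, 1.82, 1.54, 2.04, 0.5
R0 = Σ lx·mx = 5.9 → 5.90

5.90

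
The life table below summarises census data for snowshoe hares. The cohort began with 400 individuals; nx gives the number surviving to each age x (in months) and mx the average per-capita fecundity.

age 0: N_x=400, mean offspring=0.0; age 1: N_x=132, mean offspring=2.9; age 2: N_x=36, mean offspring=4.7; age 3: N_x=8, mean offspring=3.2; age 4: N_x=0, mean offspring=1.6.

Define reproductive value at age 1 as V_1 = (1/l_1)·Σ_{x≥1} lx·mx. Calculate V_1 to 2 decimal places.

4.38

lx = nx/n0 = nx/400: 1, 0.33, 0.09, 0.02, 0
lx·mx for x ≥ 1: 0.957, 0.423, 0.064, 0 → sum = 1.444
V_1 = 1.444 / l_1 = 1.444 / 0.33 = 4.375758… → 4.38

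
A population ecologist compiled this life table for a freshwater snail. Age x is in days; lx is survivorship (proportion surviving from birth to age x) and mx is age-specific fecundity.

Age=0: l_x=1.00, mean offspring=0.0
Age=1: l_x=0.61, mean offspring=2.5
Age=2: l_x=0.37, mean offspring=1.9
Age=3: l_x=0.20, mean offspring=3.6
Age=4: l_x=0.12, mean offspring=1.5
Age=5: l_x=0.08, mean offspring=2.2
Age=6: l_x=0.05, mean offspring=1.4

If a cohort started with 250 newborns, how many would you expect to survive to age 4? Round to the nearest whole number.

30

Expected survivors = N0 · l_4 = 250 × 0.12 = 30 → 30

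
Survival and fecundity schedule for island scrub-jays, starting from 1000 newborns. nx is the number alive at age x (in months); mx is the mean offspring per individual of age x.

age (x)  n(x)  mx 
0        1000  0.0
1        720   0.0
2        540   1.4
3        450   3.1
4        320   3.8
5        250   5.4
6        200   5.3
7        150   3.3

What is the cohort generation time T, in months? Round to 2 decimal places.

4.33

lx = nx/n0 = nx/1000: 1, 0.72, 0.54, 0.45, 0.32, 0.25, 0.2, 0.15
lx·mx: 0, 0, 0.756, 1.395, 1.216, 1.35, 1.06, 0.495 → R0 = 6.272
x·lx·mx: 0, 0, 1.512, 4.185, 4.864, 6.75, 6.36, 3.465 → Σ = 27.136
T = 27.136 / 6.272 = 4.326531… → 4.33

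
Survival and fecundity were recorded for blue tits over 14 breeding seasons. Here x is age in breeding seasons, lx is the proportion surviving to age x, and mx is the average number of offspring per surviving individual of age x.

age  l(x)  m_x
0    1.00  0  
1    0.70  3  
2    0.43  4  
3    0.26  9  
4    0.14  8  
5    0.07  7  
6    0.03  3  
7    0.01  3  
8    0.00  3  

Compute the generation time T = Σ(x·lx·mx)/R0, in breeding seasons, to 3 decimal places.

lx·mx: 0, 2.1, 1.72, 2.34, 1.12, 0.49, 0.09, 0.03, 0 → R0 = 7.89
x·lx·mx: 0, 2.1, 3.44, 7.02, 4.48, 2.45, 0.54, 0.21, 0 → Σ = 20.24
T = 20.24 / 7.89 = 2.565272… → 2.565

2.565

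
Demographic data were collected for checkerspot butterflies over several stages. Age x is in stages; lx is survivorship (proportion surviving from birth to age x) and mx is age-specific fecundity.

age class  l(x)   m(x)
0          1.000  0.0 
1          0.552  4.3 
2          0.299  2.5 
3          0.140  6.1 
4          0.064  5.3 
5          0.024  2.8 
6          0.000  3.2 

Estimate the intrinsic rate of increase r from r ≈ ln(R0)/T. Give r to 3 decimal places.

R0 = Σ lx·mx = 0 + 2.3736 + 0.7475 + 0.854 + 0.3392 + 0.0672 + 0 = 4.3815
Σ x·lx·mx = 8.1234; T = 8.1234/4.3815 = 1.85402…
r ≈ ln(R0)/T = ln(4.3815)/1.85402… = 0.79686… → 0.797

0.797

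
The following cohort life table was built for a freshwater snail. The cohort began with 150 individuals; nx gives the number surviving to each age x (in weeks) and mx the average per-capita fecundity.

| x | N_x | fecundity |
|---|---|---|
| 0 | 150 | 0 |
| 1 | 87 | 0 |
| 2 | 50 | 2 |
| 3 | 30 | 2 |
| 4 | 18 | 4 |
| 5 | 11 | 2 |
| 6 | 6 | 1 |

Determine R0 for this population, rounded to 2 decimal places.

1.73

lx = nx/n0 = nx/150: 1, 0.58, 0.33333…, 0.2, 0.12, 0.07333…, 0.04
lx·mx by age: 0, 0, 0.666667…, 0.4, 0.48, 0.146667…, 0.04
R0 = Σ lx·mx = 1.733333… → 1.73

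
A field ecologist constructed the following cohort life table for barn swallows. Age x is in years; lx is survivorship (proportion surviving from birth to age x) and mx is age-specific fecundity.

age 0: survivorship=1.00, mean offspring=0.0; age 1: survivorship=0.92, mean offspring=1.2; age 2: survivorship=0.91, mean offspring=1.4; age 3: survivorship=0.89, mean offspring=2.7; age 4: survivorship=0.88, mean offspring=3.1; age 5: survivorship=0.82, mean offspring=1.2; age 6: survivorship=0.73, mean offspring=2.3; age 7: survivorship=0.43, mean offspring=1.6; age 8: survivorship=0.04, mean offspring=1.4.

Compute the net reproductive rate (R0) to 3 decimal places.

10.916

lx·mx by age: 0, 1.104, 1.274, 2.403, 2.728, 0.984, 1.679, 0.688, 0.056
R0 = Σ lx·mx = 10.916 → 10.916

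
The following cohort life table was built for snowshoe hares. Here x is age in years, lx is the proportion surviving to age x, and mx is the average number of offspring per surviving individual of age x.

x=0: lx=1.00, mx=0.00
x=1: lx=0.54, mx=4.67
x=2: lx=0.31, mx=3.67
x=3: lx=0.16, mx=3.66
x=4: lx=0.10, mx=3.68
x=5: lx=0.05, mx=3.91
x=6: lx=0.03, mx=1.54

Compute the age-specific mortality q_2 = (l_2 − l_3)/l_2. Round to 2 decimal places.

0.48

q_2 = (l_2 − l_3) / l_2 = (0.31 − 0.16) / 0.31
     = 0.15 / 0.31 = 0.483871… → 0.48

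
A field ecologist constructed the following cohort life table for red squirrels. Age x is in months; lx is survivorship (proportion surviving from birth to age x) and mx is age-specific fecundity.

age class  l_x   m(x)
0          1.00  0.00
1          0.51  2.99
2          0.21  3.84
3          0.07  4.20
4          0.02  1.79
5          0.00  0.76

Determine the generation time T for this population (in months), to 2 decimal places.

1.56

lx·mx: 0, 1.5249, 0.8064, 0.294, 0.0358, 0 → R0 = 2.6611
x·lx·mx: 0, 1.5249, 1.6128, 0.882, 0.1432, 0 → Σ = 4.1629
T = 4.1629 / 2.6611 = 1.564353… → 1.56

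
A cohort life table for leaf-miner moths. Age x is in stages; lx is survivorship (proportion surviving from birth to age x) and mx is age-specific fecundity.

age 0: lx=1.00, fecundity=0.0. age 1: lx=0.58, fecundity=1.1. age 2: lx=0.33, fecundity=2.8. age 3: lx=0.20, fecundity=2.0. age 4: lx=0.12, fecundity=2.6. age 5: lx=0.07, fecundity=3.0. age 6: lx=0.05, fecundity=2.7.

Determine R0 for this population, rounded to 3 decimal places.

lx·mx by age: 0, 0.638, 0.924, 0.4, 0.312, 0.21, 0.135
R0 = Σ lx·mx = 2.619 → 2.619

2.619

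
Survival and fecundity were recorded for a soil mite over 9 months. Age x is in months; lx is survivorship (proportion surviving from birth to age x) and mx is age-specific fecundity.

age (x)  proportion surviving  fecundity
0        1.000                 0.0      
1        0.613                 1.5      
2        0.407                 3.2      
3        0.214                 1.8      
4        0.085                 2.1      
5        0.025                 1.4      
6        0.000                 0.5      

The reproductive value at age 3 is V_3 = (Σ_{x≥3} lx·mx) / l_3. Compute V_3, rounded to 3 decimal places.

lx·mx for x ≥ 3: 0.3852, 0.1785, 0.035, 0 → sum = 0.5987
V_3 = 0.5987 / l_3 = 0.5987 / 0.214 = 2.797664… → 2.798

2.798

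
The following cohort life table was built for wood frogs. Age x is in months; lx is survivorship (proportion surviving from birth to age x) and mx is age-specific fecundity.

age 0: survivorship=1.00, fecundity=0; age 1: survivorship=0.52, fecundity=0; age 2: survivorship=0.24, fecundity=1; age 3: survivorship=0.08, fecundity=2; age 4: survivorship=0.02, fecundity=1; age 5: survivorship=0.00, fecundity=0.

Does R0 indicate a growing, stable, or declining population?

R0 = Σ lx·mx = 0 + 0 + 0.24 + 0.16 + 0.02 + 0 = 0.42
R0 < 1, so the population is declining.

declining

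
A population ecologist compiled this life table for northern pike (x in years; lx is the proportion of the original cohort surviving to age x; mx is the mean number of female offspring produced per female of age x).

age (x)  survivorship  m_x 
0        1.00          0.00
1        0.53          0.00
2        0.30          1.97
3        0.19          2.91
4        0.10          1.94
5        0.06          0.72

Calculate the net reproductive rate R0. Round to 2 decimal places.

lx·mx by age: 0, 0, 0.591, 0.5529, 0.194, 0.0432
R0 = Σ lx·mx = 1.3811 → 1.38

1.38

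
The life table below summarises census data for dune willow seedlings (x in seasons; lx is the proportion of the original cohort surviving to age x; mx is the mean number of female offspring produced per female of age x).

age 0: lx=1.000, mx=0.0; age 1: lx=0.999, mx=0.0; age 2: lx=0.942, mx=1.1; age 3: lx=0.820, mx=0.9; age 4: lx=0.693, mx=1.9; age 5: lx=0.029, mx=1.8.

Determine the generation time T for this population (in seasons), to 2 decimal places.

3.12

lx·mx: 0, 0, 1.0362, 0.738, 1.3167, 0.0522 → R0 = 3.1431
x·lx·mx: 0, 0, 2.0724, 2.214, 5.2668, 0.261 → Σ = 9.8142
T = 9.8142 / 3.1431 = 3.122459… → 3.12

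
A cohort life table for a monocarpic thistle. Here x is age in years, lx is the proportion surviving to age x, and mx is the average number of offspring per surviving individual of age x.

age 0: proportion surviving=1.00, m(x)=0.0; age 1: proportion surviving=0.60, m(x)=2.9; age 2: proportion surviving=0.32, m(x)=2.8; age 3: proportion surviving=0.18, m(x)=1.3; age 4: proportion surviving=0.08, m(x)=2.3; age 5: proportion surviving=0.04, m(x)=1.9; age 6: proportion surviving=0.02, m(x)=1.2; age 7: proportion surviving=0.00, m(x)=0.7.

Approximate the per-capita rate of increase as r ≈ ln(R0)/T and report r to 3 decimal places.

0.659

R0 = Σ lx·mx = 0 + 1.74 + 0.896 + 0.234 + 0.184 + 0.076 + 0.024 + 0 = 3.154
Σ x·lx·mx = 5.494; T = 5.494/3.154 = 1.74192…
r ≈ ln(R0)/T = ln(3.154)/1.74192… = 0.65943… → 0.659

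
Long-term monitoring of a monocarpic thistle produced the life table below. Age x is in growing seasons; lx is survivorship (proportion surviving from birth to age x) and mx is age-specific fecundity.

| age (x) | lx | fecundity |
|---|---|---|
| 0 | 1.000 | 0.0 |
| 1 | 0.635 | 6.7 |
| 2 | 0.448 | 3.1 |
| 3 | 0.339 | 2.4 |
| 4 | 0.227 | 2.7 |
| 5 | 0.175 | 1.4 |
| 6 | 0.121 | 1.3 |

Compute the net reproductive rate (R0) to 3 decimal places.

lx·mx by age: 0, 4.2545, 1.3888, 0.8136, 0.6129, 0.245, 0.1573
R0 = Σ lx·mx = 7.4721 → 7.472

7.472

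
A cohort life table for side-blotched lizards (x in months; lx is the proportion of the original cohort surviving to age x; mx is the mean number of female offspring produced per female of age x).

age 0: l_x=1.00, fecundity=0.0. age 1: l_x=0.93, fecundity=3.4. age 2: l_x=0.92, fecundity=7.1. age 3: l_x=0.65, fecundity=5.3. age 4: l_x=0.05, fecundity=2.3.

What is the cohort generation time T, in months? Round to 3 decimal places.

lx·mx: 0, 3.162, 6.532, 3.445, 0.115 → R0 = 13.254
x·lx·mx: 0, 3.162, 13.064, 10.335, 0.46 → Σ = 27.021
T = 27.021 / 13.254 = 2.038705… → 2.039

2.039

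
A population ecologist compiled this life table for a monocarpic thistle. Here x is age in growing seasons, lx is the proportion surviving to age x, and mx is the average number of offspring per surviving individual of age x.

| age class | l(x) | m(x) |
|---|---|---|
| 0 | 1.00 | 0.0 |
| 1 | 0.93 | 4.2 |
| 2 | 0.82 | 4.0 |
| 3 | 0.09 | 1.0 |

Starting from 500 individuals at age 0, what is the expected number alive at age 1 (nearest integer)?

Expected survivors = N0 · l_1 = 500 × 0.93 = 465 → 465

465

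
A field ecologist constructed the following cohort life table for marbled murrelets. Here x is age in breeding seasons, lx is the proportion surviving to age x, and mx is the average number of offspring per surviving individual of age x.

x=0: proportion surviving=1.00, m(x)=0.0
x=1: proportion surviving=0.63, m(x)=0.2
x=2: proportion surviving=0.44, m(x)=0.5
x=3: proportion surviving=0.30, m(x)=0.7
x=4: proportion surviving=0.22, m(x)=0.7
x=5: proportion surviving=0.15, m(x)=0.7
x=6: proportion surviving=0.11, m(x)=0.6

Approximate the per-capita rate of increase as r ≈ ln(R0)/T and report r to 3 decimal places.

R0 = Σ lx·mx = 0 + 0.126 + 0.22 + 0.21 + 0.154 + 0.105 + 0.066 = 0.881
Σ x·lx·mx = 2.733; T = 2.733/0.881 = 3.10216…
r ≈ ln(R0)/T = ln(0.881)/3.10216… = -0.04084… → -0.041

-0.041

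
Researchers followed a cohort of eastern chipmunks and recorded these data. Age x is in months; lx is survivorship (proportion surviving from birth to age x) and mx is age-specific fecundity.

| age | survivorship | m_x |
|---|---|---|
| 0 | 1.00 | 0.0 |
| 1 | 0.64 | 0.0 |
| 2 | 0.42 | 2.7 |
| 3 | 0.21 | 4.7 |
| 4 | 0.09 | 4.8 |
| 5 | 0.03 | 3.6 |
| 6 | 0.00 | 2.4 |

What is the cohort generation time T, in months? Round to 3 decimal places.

lx·mx: 0, 0, 1.134, 0.987, 0.432, 0.108, 0 → R0 = 2.661
x·lx·mx: 0, 0, 2.268, 2.961, 1.728, 0.54, 0 → Σ = 7.497
T = 7.497 / 2.661 = 2.817362… → 2.817

2.817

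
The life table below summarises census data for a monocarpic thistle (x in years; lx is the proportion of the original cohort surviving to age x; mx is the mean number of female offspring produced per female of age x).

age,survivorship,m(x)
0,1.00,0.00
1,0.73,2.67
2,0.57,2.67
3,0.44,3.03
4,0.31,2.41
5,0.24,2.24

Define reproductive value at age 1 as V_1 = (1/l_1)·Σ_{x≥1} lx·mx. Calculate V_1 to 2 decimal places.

lx·mx for x ≥ 1: 1.9491, 1.5219, 1.3332, 0.7471, 0.5376 → sum = 6.0889
V_1 = 6.0889 / l_1 = 6.0889 / 0.73 = 8.340959… → 8.34

8.34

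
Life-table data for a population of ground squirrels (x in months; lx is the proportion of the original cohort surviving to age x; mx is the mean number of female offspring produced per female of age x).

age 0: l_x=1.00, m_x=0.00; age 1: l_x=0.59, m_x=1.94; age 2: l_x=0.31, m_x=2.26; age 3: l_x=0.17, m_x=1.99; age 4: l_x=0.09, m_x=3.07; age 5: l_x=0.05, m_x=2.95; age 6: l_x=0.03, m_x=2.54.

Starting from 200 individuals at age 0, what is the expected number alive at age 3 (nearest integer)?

Expected survivors = N0 · l_3 = 200 × 0.17 = 34 → 34

34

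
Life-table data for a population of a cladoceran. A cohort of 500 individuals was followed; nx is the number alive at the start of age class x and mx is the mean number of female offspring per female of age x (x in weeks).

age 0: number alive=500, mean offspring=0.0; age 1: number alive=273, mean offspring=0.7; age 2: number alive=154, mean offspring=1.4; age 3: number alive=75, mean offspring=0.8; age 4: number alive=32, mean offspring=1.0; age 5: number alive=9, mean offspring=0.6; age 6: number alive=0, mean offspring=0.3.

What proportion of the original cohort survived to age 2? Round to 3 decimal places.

l_2 = n_2/n_0 = 154/500 = 0.308 → 0.308

0.308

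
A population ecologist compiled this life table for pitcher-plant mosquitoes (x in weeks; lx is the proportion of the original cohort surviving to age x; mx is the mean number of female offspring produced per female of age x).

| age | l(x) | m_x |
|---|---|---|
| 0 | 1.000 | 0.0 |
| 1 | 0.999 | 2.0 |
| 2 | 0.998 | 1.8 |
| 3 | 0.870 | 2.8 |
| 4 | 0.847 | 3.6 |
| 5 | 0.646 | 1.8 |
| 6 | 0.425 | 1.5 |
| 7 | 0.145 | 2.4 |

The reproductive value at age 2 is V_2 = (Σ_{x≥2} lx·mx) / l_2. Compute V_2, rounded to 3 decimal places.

lx·mx for x ≥ 2: 1.7964, 2.436, 3.0492, 1.1628, 0.6375, 0.348 → sum = 9.4299
V_2 = 9.4299 / l_2 = 9.4299 / 0.998 = 9.448798… → 9.449

9.449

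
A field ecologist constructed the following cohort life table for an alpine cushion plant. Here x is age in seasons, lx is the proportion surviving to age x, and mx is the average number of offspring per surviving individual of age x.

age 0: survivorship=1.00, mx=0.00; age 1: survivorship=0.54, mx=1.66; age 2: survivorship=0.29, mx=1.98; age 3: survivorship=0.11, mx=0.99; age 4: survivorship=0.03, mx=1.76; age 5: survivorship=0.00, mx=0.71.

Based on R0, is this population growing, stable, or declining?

growing

R0 = Σ lx·mx = 0 + 0.8964 + 0.5742 + 0.1089 + 0.0528 + 0 = 1.6323
R0 > 1, so the population is growing.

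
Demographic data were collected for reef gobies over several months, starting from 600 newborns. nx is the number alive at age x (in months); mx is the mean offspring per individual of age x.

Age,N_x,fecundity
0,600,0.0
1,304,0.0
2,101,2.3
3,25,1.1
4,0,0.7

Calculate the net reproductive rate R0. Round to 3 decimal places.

lx = nx/n0 = nx/600: 1, 0.50667…, 0.16833…, 0.04167…, 0
lx·mx by age: 0, 0, 0.387167…, 0.045833…, 0
R0 = Σ lx·mx = 0.433… → 0.433

0.433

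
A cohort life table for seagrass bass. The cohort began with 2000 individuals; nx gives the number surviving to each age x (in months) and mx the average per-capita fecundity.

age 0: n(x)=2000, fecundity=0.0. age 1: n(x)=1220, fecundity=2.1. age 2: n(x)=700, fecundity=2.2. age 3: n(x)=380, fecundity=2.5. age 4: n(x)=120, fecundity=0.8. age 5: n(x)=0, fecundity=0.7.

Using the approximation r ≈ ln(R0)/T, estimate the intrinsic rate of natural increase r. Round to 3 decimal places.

lx = nx/n0 = nx/2000: 1, 0.61, 0.35, 0.19, 0.06, 0
R0 = Σ lx·mx = 0 + 1.281 + 0.77 + 0.475 + 0.048 + 0 = 2.574
Σ x·lx·mx = 4.438; T = 4.438/2.574 = 1.72416…
r ≈ ln(R0)/T = ln(2.574)/1.72416… = 0.54836… → 0.548

0.548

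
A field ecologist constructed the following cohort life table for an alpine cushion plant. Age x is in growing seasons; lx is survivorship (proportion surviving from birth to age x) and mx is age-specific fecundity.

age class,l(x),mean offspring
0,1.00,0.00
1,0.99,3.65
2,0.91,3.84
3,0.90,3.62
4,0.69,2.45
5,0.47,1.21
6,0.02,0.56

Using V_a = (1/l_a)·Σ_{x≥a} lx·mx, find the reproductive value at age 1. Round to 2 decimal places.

12.76

lx·mx for x ≥ 1: 3.6135, 3.4944, 3.258, 1.6905, 0.5687, 0.0112 → sum = 12.6363
V_1 = 12.6363 / l_1 = 12.6363 / 0.99 = 12.763939… → 12.76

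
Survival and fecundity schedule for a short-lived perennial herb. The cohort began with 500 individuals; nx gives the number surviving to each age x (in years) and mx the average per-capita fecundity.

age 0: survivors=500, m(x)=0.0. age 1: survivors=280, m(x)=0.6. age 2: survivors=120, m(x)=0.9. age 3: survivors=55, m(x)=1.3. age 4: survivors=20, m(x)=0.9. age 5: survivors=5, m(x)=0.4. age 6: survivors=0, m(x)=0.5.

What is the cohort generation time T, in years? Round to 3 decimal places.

1.852

lx = nx/n0 = nx/500: 1, 0.56, 0.24, 0.11, 0.04, 0.01, 0
lx·mx: 0, 0.336, 0.216, 0.143, 0.036, 0.004, 0 → R0 = 0.735
x·lx·mx: 0, 0.336, 0.432, 0.429, 0.144, 0.02, 0 → Σ = 1.361
T = 1.361 / 0.735 = 1.851701… → 1.852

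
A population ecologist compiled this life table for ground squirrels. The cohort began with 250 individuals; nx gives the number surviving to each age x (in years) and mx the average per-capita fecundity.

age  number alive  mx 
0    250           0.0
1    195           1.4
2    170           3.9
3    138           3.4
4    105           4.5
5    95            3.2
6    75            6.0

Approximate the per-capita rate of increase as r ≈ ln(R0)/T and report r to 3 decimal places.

0.680

lx = nx/n0 = nx/250: 1, 0.78, 0.68, 0.552, 0.42, 0.38, 0.3
R0 = Σ lx·mx = 0 + 1.092 + 2.652 + 1.8768 + 1.89 + 1.216 + 1.8 = 10.5268
Σ x·lx·mx = 36.4664; T = 36.4664/10.5268 = 3.46415…
r ≈ ln(R0)/T = ln(10.5268)/3.46415… = 0.67951… → 0.680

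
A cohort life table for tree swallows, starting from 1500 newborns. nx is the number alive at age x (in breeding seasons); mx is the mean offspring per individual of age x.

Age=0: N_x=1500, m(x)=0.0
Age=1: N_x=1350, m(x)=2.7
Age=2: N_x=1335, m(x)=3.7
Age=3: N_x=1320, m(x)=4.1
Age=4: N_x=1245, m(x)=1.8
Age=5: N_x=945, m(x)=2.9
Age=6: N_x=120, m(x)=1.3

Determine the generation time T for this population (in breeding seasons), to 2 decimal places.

2.79

lx = nx/n0 = nx/1500: 1, 0.9, 0.89, 0.88, 0.83, 0.63, 0.08
lx·mx: 0, 2.43, 3.293, 3.608, 1.494, 1.827, 0.104 → R0 = 12.756
x·lx·mx: 0, 2.43, 6.586, 10.824, 5.976, 9.135, 0.624 → Σ = 35.575
T = 35.575 / 12.756 = 2.788884… → 2.79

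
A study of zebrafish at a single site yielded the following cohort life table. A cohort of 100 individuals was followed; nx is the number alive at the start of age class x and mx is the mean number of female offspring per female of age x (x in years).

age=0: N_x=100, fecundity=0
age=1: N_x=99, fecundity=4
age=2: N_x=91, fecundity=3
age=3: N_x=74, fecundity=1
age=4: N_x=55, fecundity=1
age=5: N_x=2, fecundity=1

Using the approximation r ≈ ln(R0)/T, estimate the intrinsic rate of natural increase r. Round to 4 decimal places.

1.1934

lx = nx/n0 = nx/100: 1, 0.99, 0.91, 0.74, 0.55, 0.02
R0 = Σ lx·mx = 0 + 3.96 + 2.73 + 0.74 + 0.55 + 0.02 = 8
Σ x·lx·mx = 13.94; T = 13.94/8 = 1.7425
r ≈ ln(R0)/T = ln(8)/1.7425 = 1.193367… → 1.1934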